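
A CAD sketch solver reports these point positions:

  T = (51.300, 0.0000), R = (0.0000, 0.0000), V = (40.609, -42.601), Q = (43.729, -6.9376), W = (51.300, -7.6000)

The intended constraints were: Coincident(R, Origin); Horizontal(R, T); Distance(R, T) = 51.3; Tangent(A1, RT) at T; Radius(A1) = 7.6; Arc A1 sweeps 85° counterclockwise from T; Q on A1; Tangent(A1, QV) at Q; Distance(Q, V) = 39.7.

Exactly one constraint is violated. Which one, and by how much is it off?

Distance(Q, V) = 39.7 — off by 3.90.

R = (0.00, 0.00) ✓; R.y = 0.00, T.y = 0.00 ✓; |RT| = 51.30 ✓; ∠(WT, TR) = 90.00° ✓; |WT| = 7.600 ✓; bearing(W→Q) − bearing(W→T) = 85.00° ✓; |WQ| = 7.600 ✓; ∠(WQ, QV) = 90.00° ✓; |QV| = 35.80 ✗.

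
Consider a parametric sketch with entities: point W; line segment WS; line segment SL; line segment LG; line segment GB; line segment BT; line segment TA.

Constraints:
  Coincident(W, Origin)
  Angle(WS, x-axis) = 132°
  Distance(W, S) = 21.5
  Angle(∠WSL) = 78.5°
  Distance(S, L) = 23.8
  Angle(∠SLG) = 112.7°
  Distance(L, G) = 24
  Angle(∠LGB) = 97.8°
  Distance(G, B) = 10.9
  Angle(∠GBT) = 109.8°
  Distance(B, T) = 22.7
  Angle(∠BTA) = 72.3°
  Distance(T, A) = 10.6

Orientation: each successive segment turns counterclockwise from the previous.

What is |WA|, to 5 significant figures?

17.402

W is at the origin; WS runs at 132.0° with length 21.5, so S = (-14.386, 15.978). ∠WSL = 78.5° gives SL at -126.50° from the x-axis; with |SL| = 23.8, L = (-28.543, -3.1542). ∠SLG = 112.7° gives LG at -59.200° from the x-axis; with |LG| = 24.0, G = (-16.254, -23.769). ∠LGB = 97.8° gives GB at 23.000° from the x-axis; with |GB| = 10.9, B = (-6.2206, -19.510). ∠GBT = 109.8° gives BT at 93.200° from the x-axis; with |BT| = 22.7, T = (-7.4877, 3.1544). ∠BTA = 72.3° gives TA at -159.10° from the x-axis; with |TA| = 10.6, A = (-17.390, -0.62707). Then |WA| = |A − W| = 17.402.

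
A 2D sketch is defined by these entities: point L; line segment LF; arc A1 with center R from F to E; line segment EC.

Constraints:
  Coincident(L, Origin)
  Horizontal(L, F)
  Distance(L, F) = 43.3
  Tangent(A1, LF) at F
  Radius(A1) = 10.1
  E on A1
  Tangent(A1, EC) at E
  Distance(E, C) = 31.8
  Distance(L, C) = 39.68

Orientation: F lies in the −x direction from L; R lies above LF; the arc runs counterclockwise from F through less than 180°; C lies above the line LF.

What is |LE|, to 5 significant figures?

34.701

Checks: L = (0.00, 0.00) ✓; |RE| = 10.10 ✓; ∠(RE, EC) = 90.00° ✓; |EC| = 31.80 ✓; |LC| = 39.68 ✓.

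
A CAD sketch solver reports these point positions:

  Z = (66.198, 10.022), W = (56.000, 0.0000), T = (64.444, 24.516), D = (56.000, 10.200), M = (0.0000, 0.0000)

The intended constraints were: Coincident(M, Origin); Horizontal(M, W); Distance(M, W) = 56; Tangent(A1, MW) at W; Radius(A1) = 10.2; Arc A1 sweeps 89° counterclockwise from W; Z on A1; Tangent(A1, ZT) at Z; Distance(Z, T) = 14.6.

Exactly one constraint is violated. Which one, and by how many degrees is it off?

Tangent(A1, ZT) at Z — off by 7.90°.

M = (0.00, 0.00) ✓; M.y = 0.00, W.y = 0.00 ✓; |MW| = 56.00 ✓; ∠(DW, WM) = 90.00° ✓; |DW| = 10.20 ✓; bearing(D→Z) − bearing(D→W) = 89.00° ✓; |DZ| = 10.20 ✓; ∠(DZ, ZT) = 82.10° ✗; |ZT| = 14.60 ✓.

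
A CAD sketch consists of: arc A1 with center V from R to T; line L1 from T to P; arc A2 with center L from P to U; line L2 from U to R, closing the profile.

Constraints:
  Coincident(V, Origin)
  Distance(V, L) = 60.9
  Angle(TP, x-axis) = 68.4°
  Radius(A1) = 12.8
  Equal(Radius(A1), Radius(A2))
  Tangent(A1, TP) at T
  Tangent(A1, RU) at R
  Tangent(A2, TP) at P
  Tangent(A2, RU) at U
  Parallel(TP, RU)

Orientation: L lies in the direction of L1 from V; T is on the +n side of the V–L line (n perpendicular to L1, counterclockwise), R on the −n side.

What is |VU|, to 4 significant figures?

62.23

The slot axis is L1's direction at 68.4°, so u = (cos 68.4°, sin 68.4°) = (0.3681, 0.9298) and n = (−sin 68.4°, cos 68.4°) = (-0.9298, 0.3681). V is at the origin and L lies 60.9 along u from V, so L = 60.9·u = (22.42, 56.62). Tangency of A1 to both parallel lines with radius 12.8 puts T and R at V ± 12.8·n: T = (-11.90, 4.712), R = (11.90, -4.712). Equal radii place P and U the same way about L: P = L + 12.8·n = (10.52, 61.34), U = L − 12.8·n = (34.32, 51.91). Then |VU| = |U − V| = 62.23.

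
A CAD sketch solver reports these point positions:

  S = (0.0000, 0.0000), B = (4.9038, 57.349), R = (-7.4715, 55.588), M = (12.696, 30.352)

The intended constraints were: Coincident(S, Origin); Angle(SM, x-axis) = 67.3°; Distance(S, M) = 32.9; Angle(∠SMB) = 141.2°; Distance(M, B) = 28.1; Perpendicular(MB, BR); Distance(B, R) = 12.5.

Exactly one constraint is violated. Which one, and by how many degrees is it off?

Perpendicular(MB, BR) — off by 8.00°.

S = (0.00, 0.00) ✓; SM at 67.30° ✓; |SM| = 32.90 ✓; ∠SMB = 141.2° ✓; |MB| = 28.10 ✓; ∠(MB, BR) = 82.00° ✗; |BR| = 12.50 ✓.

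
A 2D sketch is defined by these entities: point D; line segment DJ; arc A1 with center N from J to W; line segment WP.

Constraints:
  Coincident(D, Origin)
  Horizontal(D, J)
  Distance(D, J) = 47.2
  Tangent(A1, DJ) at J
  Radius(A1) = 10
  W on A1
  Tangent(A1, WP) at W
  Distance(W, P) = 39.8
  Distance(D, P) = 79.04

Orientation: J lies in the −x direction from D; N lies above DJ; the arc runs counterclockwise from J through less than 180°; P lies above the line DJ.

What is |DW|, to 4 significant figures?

42.29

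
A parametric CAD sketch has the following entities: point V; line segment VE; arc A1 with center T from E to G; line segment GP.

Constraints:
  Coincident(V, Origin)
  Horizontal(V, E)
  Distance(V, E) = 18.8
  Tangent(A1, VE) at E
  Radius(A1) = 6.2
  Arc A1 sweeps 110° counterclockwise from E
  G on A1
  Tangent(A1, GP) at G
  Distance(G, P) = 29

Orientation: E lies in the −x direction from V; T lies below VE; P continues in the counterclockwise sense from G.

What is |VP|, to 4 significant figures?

38.49

V is at the origin; VE is horizontal with |VE| = 18.8 and E on the −x side, so E = (-18.80, 0.000). The tangent condition forces TE to be normal to VE, so T = E + (0, -6.2) = (-18.80, -6.200). On A1, E sits at bearing 90° from T; a 110° counterclockwise sweep puts G at bearing 200°, so G = T + 6.2·(cos 200°, sin 200°) = (-24.63, -8.321). The tangent condition forces TG to be normal to GP, so GP runs along (−sin 200°, cos 200°); with |GP| = 29.0, P = (-14.71, -35.57). Then |VP| = |P − V| = 38.49.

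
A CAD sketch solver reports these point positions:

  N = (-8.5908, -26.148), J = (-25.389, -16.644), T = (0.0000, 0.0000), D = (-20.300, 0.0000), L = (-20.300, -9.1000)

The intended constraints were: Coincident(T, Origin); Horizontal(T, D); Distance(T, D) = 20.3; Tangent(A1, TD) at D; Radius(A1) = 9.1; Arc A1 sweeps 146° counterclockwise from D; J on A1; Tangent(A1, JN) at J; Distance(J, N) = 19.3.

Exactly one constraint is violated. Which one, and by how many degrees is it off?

Tangent(A1, JN) at J — off by 4.50°.

T = (0.00, 0.00) ✓; T.y = 0.00, D.y = 0.00 ✓; |TD| = 20.30 ✓; ∠(LD, DT) = 90.00° ✓; |LD| = 9.100 ✓; bearing(L→J) − bearing(L→D) = 146.0° ✓; |LJ| = 9.100 ✓; ∠(LJ, JN) = 85.50° ✗; |JN| = 19.30 ✓.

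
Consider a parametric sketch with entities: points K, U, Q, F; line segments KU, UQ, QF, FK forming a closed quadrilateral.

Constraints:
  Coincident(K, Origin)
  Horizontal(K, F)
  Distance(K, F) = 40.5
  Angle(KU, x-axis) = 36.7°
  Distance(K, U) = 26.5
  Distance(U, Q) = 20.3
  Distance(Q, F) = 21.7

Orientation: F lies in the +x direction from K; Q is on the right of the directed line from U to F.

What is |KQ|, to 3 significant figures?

19.7

K is at the origin; K and F share the same y with |KF| = 40.5 and F in +x, so F = (40.5, 0). KU runs at 36.7° with |KU| = 26.5, so U = (21.2, 15.8). Q is determined by |UQ| = 20.3 and |QF| = 21.7 together: it lies at the intersection of circle(U, 20.3) and circle(F, 21.7). With |UF| = 24.9, the foot of the radical line on UF is 11.3 from U and the perpendicular offset is √(20.3² − 11.3²) = 16.9. Taking the right-of-UF solution: Q = (19.2, -4.36).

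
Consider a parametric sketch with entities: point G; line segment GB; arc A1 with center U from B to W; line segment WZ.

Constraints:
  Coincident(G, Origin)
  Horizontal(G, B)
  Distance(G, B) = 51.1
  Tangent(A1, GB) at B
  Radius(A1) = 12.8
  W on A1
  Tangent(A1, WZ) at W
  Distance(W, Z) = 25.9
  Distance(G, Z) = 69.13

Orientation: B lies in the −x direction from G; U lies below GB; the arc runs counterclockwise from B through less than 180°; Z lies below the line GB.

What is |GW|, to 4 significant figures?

65.46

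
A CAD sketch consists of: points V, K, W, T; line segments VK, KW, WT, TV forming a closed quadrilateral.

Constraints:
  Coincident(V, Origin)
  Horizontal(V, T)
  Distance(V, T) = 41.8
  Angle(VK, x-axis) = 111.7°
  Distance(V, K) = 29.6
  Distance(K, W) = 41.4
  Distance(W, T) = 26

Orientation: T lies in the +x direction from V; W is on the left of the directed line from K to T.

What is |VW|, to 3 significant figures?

38.2

V is at the origin; V and T share the same y with |VT| = 41.8 and T in +x, so T = (41.8, 0). VK runs at 111.7° with |VK| = 29.6, so K = (-10.9, 27.5). W is determined by |KW| = 41.4 and |WT| = 26.0 together: it lies at the intersection of circle(K, 41.4) and circle(T, 26.0). With |KT| = 59.5, the foot of the radical line on KT is 38.5 from K and the perpendicular offset is √(41.4² − 38.5²) = 15.3. Taking the left-of-KT solution: W = (30.2, 23.3).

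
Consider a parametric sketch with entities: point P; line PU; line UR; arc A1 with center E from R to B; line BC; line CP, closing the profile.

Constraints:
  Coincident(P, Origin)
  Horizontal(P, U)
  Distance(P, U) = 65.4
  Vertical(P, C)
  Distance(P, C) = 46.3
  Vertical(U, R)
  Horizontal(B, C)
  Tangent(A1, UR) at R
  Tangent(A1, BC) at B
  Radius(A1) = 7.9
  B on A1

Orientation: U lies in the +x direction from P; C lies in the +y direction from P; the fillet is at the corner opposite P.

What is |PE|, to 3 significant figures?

69.1

PC is vertical with |PC| = 46.3 and C on the +y side, so C = (0.00, 46.3). The virtual corner opposite P is at (65.4, 46.3). The tangent condition forces ER to be normal to UR and A1 meets BC tangentially, so EB is at right angles to BC, with radius 7.9, so the center E sits 7.9 in from both sides at E = (57.5, 38.4). Then |PE| = |E − P| = 69.1.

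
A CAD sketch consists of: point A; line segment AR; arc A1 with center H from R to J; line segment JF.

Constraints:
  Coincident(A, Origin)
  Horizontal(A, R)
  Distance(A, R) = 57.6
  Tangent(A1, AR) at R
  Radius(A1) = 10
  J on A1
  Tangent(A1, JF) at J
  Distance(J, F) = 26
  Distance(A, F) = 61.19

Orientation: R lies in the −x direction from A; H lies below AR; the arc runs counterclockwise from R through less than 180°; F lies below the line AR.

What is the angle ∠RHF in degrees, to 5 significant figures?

162.22°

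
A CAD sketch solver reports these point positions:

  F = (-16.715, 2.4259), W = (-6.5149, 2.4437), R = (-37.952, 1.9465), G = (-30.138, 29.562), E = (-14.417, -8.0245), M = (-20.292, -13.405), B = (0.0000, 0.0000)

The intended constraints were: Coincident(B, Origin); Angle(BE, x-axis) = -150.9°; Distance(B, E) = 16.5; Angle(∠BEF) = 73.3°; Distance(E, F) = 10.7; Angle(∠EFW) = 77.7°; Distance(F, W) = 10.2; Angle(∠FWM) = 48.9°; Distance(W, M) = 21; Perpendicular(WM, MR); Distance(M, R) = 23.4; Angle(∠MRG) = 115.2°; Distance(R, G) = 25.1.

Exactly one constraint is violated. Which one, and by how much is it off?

Distance(R, G) = 25.1 — off by 3.60.

B = (0.00, 0.00) ✓; BE at -150.9° ✓; |BE| = 16.50 ✓; ∠BEF = 73.30° ✓; |EF| = 10.70 ✓; ∠EFW = 77.70° ✓; |FW| = 10.20 ✓; ∠FWM = 48.90° ✓; |WM| = 21.00 ✓; ∠(WM, MR) = 90.00° ✓; |MR| = 23.40 ✓; ∠MRG = 115.2° ✓; |RG| = 28.70 ✗.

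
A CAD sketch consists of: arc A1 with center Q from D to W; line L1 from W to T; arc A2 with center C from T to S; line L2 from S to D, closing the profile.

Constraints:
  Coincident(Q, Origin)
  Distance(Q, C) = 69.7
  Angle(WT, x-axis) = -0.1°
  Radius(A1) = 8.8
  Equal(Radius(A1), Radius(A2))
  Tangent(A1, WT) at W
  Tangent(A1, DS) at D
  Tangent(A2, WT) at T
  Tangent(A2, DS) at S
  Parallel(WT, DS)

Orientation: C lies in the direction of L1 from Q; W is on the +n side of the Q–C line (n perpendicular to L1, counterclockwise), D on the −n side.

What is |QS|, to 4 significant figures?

70.25

The slot axis is L1's direction at -0.1°, so u = (cos -0.1°, sin -0.1°) = (1.000, -0.001745) and n = (−sin -0.1°, cos -0.1°) = (0.001745, 1.000). Q is at the origin and C lies 69.7 along u from Q, so C = 69.7·u = (69.70, -0.1216). Tangency of A1 to both parallel lines with radius 8.8 puts W and D at Q ± 8.8·n: W = (0.01536, 8.800), D = (-0.01536, -8.800). Equal radii place T and S the same way about C: T = C + 8.8·n = (69.72, 8.678), S = C − 8.8·n = (69.68, -8.922). Then |QS| = |S − Q| = 70.25.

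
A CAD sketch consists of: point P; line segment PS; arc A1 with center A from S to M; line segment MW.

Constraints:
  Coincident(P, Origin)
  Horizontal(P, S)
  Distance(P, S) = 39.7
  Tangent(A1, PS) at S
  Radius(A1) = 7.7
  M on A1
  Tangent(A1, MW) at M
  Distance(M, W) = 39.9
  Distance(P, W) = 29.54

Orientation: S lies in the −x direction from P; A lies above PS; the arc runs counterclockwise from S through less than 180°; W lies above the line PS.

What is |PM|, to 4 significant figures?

34.54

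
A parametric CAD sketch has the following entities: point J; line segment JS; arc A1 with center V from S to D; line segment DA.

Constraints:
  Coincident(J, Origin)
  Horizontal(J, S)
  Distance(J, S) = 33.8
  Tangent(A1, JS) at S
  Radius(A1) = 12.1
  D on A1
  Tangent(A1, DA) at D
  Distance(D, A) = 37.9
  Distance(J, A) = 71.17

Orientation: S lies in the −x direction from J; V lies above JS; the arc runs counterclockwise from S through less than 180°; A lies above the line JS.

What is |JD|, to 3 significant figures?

33.3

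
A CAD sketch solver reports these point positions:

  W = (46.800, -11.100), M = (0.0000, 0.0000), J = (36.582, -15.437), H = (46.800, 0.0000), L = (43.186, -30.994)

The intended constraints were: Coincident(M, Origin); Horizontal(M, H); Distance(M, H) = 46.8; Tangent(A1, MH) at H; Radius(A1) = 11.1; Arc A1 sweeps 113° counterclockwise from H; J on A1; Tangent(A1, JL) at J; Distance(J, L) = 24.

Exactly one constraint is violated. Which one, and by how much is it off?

Distance(J, L) = 24 — off by 7.10.

M = (0.00, 0.00) ✓; M.y = 0.00, H.y = 0.00 ✓; |MH| = 46.80 ✓; ∠(WH, HM) = 90.00° ✓; |WH| = 11.10 ✓; bearing(W→J) − bearing(W→H) = 113.0° ✓; |WJ| = 11.10 ✓; ∠(WJ, JL) = 90.00° ✓; |JL| = 16.90 ✗.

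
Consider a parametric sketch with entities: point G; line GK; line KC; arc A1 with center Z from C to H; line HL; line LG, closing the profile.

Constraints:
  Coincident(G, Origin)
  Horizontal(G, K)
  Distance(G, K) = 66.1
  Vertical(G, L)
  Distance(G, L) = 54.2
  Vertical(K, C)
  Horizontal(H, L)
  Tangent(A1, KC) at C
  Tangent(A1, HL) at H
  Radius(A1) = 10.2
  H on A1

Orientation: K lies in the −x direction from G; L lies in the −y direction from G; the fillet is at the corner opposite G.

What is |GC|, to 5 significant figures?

79.405

G is at the origin; G and K share the same y with |GK| = 66.1 and K on the −x side, so K = (-66.100, 0.0000). G and L share the same x with |GL| = 54.2 and L on the −y side, so L = (0.0000, -54.200). The virtual corner opposite G is at (-66.100, -54.200). A1 meets KC tangentially, so ZC is at right angles to KC and since A1 is tangent to HL there, ZH ⟂ HL, with radius 10.2, so the center Z sits 10.2 in from both sides at Z = (-55.900, -44.000). That places the tangent points at C = (-66.100, -44.000) on KC and H = (-55.900, -54.200) on HL. Then |GC| = |C − G| = 79.405.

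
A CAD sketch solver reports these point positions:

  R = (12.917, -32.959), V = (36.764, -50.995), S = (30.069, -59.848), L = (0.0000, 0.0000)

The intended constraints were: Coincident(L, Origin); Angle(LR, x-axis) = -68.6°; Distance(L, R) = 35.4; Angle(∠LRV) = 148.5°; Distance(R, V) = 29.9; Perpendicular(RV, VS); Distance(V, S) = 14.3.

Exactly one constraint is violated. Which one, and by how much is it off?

Distance(V, S) = 14.3 — off by 3.20.

L = (0.00, 0.00) ✓; LR at -68.60° ✓; |LR| = 35.40 ✓; ∠LRV = 148.5° ✓; |RV| = 29.90 ✓; ∠(RV, VS) = 90.00° ✓; |VS| = 11.10 ✗.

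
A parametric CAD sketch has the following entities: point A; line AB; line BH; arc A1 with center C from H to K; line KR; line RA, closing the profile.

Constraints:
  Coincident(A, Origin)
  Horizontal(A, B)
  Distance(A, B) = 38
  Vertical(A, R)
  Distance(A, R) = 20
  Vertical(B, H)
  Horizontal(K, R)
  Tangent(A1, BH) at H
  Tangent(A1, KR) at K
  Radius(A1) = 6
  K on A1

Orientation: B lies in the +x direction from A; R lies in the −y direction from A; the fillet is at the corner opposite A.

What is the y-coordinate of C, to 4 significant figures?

-14.00

A is at the origin; A and B share the same y with |AB| = 38.0 and B on the +x side, so B = (38.00, 0.000). AR is vertical with |AR| = 20.0 and R on the −y side, so R = (0.000, -20.00). The virtual corner opposite A is at (38.00, -20.00). Tangency of A1 to BH means the radius CH is perpendicular to BH and A1 meets KR tangentially, so CK is at right angles to KR, with radius 6.0, so the center C sits 6.0 in from both sides at C = (32.00, -14.00). So C.y = -14.00.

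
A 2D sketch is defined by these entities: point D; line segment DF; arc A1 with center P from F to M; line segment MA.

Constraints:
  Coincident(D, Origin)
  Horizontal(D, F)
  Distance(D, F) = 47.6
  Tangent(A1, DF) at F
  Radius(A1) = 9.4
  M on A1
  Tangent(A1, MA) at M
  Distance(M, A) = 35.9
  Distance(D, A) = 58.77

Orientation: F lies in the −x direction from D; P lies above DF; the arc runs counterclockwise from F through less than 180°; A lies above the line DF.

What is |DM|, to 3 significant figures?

39.3

D is at the origin; D and F share the same y with |DF| = 47.6 and F on the −x side, so F = (-47.6, 0.00). Tangency of A1 to DF means the radius PF is perpendicular to DF, so P = F + (0, 9.4) = (-47.6, 9.40). Since PM ⟂ MA (tangency), |PA| = √(9.4² + 35.9²) = 37.1 regardless of where M sits on A1. So A lies on both circle(D, 58.77) and circle(P, 37.1); the above-DF intersection is A = (-37.6, 45.1). M is the foot of the tangent from A: M = (-38.2, 9.25).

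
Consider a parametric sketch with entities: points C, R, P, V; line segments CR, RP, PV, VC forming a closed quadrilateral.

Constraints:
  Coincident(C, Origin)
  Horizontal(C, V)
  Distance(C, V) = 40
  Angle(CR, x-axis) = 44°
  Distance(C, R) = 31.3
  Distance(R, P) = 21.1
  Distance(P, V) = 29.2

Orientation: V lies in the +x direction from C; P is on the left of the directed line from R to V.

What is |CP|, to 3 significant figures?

51.3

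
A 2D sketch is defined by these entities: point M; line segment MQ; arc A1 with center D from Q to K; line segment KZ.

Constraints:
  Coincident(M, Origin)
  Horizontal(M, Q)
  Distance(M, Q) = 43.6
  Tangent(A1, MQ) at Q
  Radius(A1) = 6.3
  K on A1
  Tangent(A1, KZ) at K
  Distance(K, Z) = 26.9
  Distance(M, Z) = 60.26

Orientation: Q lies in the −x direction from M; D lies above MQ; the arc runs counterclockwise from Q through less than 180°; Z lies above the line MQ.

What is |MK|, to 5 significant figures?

39.101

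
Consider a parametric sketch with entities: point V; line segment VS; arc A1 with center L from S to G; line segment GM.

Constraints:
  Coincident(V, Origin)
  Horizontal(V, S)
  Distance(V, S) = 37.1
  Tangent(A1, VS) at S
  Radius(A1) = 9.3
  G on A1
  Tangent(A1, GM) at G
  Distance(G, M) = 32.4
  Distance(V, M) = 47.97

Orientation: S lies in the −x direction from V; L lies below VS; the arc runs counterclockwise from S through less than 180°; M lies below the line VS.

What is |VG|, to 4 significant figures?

46.97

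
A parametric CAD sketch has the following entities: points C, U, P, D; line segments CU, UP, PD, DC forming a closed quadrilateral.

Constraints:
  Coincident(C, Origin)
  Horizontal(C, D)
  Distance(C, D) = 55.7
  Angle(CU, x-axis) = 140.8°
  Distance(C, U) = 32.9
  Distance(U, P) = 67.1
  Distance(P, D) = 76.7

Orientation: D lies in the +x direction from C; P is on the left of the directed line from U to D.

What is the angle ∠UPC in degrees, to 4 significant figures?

27.08°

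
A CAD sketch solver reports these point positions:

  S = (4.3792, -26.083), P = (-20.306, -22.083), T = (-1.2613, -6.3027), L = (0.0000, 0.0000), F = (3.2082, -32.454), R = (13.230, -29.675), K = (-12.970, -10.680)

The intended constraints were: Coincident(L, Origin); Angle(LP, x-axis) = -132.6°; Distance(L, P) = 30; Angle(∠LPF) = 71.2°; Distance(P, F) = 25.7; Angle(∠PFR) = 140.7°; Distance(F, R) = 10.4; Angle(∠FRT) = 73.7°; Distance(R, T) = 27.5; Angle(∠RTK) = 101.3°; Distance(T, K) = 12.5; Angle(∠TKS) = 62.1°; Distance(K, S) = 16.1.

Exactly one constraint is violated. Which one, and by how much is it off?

Distance(K, S) = 16.1 — off by 7.10.

L = (0.00, 0.00) ✓; LP at -132.6° ✓; |LP| = 30.00 ✓; ∠LPF = 71.20° ✓; |PF| = 25.70 ✓; ∠PFR = 140.7° ✓; |FR| = 10.40 ✓; ∠FRT = 73.70° ✓; |RT| = 27.50 ✓; ∠RTK = 101.3° ✓; |TK| = 12.50 ✓; ∠TKS = 62.10° ✓; |KS| = 23.20 ✗.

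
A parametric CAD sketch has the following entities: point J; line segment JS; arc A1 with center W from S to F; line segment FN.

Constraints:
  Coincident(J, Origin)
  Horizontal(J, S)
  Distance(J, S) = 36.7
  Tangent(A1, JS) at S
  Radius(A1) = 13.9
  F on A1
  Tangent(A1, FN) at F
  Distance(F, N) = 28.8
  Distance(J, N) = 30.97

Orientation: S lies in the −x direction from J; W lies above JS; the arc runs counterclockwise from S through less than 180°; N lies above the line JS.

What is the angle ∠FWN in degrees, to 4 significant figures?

64.24°

Checks: |WF| = 13.90 ✓; ∠(WF, FN) = 90.00° ✓; |FN| = 28.80 ✓; |JN| = 30.97 ✓.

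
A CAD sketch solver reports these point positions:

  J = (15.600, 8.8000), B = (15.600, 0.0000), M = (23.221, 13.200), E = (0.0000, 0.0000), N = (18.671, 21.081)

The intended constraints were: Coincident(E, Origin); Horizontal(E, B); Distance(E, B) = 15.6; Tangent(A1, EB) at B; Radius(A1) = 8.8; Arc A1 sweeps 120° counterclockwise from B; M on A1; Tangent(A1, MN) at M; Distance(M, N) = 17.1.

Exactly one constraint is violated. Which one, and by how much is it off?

Distance(M, N) = 17.1 — off by 8.00.

E = (0.00, 0.00) ✓; E.y = 0.00, B.y = 0.00 ✓; |EB| = 15.60 ✓; ∠(JB, BE) = 90.00° ✓; |JB| = 8.800 ✓; bearing(J→M) − bearing(J→B) = 120.0° ✓; |JM| = 8.800 ✓; ∠(JM, MN) = 90.00° ✓; |MN| = 9.100 ✗.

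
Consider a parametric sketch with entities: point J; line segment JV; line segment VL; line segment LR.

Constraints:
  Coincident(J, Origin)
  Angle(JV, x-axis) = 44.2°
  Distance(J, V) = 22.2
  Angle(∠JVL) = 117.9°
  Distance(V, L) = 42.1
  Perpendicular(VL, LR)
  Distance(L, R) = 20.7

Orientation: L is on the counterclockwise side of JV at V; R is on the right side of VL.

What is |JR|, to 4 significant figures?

66.19

∠JVL = 117.9°, so VL runs at 44.2° + (180° − 117.9°) = 106.3° from the x-axis; with |VL| = 42.1, L = V + 42.1·(cos 106.3°, sin 106.3°) = (4.099, 55.88). VL is perpendicular to LR; with |LR| = 20.7 on the right of VL, R = L + 20.7·(0.9598, 0.2807) = (23.97, 61.69). Then |JR| = |R − J| = 66.19.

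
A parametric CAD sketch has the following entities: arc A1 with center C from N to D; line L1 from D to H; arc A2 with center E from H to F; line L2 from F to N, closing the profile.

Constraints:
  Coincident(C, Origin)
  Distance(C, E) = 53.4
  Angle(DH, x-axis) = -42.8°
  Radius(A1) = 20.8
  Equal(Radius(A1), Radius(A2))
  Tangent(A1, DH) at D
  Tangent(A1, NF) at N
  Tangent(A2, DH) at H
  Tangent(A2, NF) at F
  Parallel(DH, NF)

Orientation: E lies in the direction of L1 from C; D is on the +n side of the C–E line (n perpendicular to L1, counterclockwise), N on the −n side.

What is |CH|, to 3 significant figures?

57.3

The slot axis is L1's direction at -42.8°, so u = (cos -42.8°, sin -42.8°) = (0.734, -0.679) and n = (−sin -42.8°, cos -42.8°) = (0.679, 0.734). C is at the origin and E lies 53.4 along u from C, so E = 53.4·u = (39.2, -36.3). Tangency of A1 to both parallel lines with radius 20.8 puts D and N at C ± 20.8·n: D = (14.1, 15.3), N = (-14.1, -15.3). Equal radii place H and F the same way about E: H = E + 20.8·n = (53.3, -21.0), F = E − 20.8·n = (25.0, -51.5). Then |CH| = |H − C| = 57.3.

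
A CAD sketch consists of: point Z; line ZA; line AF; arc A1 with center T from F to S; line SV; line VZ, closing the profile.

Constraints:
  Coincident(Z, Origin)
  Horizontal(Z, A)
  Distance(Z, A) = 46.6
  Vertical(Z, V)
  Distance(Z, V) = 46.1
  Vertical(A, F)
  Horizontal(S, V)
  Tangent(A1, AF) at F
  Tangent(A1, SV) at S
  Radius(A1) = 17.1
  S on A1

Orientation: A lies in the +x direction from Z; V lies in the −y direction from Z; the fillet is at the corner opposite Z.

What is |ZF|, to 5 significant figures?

54.887

Z is at the origin; ZA is horizontal with |ZA| = 46.6 and A on the +x side, so A = (46.600, 0.0000). ZV is vertical with |ZV| = 46.1 and V on the −y side, so V = (0.0000, -46.100). The virtual corner opposite Z is at (46.600, -46.100). Since A1 is tangent to AF there, TF ⟂ AF and since A1 is tangent to SV there, TS ⟂ SV, with radius 17.1, so the center T sits 17.1 in from both sides at T = (29.500, -29.000). That places the tangent points at F = (46.600, -29.000) on AF and S = (29.500, -46.100) on SV. Then |ZF| = |F − Z| = 54.887.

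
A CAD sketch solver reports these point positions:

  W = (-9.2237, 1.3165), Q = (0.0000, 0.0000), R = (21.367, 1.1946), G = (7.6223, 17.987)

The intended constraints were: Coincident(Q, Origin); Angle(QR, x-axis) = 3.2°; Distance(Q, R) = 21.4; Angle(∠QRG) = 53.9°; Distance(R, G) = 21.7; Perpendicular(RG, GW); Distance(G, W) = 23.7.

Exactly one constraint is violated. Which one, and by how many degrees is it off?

Perpendicular(RG, GW) — off by 5.40°.

Q = (0.00, 0.00) ✓; QR at 3.200° ✓; |QR| = 21.40 ✓; ∠QRG = 53.90° ✓; |RG| = 21.70 ✓; ∠(RG, GW) = 95.40° ✗; |GW| = 23.70 ✓.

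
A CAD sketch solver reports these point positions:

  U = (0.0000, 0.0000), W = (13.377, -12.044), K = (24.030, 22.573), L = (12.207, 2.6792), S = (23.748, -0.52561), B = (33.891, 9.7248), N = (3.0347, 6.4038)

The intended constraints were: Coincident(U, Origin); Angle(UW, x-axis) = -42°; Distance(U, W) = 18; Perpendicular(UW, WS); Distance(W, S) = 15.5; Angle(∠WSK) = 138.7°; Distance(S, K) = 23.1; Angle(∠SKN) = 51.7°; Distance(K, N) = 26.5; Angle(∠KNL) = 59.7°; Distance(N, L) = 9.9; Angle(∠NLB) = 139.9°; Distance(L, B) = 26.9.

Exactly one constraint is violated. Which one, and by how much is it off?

Distance(L, B) = 26.9 — off by 4.10.

U = (0.00, 0.00) ✓; UW at -42.00° ✓; |UW| = 18.00 ✓; ∠(UW, WS) = 90.00° ✓; |WS| = 15.50 ✓; ∠WSK = 138.7° ✓; |SK| = 23.10 ✓; ∠SKN = 51.70° ✓; |KN| = 26.50 ✓; ∠KNL = 59.70° ✓; |NL| = 9.900 ✓; ∠NLB = 139.9° ✓; |LB| = 22.80 ✗.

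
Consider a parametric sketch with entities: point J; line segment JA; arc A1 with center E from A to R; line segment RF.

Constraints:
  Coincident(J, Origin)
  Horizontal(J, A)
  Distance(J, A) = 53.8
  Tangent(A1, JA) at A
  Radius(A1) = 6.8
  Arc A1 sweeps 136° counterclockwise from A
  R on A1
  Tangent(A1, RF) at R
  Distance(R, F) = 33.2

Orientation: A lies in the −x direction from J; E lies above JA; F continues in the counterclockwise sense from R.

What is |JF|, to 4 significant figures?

80.81

On A1, A sits at bearing -90° from E; a 136° counterclockwise sweep puts R at bearing 46°, so R = E + 6.8·(cos 46°, sin 46°) = (-49.08, 11.69). Since A1 is tangent to RF there, ER ⟂ RF, so RF runs along (−sin 46°, cos 46°); with |RF| = 33.2, F = (-72.96, 34.75). Then |JF| = |F − J| = 80.81.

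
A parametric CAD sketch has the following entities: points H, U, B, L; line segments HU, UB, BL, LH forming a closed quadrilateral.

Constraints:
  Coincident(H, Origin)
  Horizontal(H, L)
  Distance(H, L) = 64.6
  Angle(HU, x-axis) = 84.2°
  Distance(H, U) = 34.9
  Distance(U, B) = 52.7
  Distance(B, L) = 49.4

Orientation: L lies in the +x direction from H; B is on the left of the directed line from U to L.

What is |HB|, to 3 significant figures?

72.8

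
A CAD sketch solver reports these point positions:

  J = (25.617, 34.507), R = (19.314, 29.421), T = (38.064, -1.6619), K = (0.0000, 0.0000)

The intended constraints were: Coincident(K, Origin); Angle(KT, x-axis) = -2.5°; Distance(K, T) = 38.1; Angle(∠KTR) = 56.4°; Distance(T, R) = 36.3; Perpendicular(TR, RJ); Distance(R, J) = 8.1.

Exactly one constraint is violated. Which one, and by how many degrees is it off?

Perpendicular(TR, RJ) — off by 7.80°.

K = (0.00, 0.00) ✓; KT at -2.500° ✓; |KT| = 38.10 ✓; ∠KTR = 56.40° ✓; |TR| = 36.30 ✓; ∠(TR, RJ) = 82.20° ✗; |RJ| = 8.099 ✓.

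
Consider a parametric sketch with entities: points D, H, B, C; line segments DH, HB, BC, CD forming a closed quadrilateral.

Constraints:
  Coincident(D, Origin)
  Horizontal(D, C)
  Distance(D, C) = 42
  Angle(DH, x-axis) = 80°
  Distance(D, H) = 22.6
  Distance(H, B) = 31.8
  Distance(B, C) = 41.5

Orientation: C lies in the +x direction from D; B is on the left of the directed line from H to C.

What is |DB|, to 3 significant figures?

50.1

D is at the origin; D and C share the same y with |DC| = 42.0 and C in +x, so C = (42.0, 0). DH runs at 80.0° with |DH| = 22.6, so H = (3.92, 22.3). B is determined by |HB| = 31.8 and |BC| = 41.5 together: it lies at the intersection of circle(H, 31.8) and circle(C, 41.5). With |HC| = 44.1, the foot of the radical line on HC is 14.0 from H and the perpendicular offset is √(31.8² − 14.0²) = 28.6. Taking the left-of-HC solution: B = (30.4, 39.8).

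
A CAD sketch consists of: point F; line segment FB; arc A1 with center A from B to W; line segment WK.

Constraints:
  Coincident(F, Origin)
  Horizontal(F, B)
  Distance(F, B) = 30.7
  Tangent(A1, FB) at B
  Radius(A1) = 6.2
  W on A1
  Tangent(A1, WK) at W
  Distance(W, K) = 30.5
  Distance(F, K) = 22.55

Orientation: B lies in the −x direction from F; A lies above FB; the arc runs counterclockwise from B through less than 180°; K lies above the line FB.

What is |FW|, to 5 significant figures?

26.568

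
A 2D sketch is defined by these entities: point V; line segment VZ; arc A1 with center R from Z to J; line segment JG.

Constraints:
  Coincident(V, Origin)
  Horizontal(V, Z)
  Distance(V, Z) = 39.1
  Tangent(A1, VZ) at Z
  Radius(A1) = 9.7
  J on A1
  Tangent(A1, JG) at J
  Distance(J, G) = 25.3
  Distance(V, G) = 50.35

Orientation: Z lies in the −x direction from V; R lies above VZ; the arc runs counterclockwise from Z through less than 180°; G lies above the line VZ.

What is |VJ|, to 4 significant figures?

31.82

V is at the origin; VZ is horizontal with |VZ| = 39.1 and Z on the −x side, so Z = (-39.10, 0.000). A1 meets VZ tangentially, so RZ is at right angles to VZ, so R = Z + (0, 9.7) = (-39.10, 9.700). Since RJ ⟂ JG (tangency), |RG| = √(9.7² + 25.3²) = 27.10 regardless of where J sits on A1. So G lies on both circle(V, 50.35) and circle(R, 27.10); the above-VZ intersection is G = (-34.74, 36.44). J is the foot of the tangent from G: J = (-29.60, 11.67).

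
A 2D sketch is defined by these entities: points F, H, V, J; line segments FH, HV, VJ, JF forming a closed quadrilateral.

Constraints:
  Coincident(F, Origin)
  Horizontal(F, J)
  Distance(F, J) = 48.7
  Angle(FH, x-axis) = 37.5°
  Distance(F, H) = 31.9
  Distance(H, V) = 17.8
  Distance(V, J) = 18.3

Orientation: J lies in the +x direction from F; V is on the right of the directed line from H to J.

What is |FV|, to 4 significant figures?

30.65

Checks: |HV| = 17.80 ✓; |VJ| = 18.30 ✓.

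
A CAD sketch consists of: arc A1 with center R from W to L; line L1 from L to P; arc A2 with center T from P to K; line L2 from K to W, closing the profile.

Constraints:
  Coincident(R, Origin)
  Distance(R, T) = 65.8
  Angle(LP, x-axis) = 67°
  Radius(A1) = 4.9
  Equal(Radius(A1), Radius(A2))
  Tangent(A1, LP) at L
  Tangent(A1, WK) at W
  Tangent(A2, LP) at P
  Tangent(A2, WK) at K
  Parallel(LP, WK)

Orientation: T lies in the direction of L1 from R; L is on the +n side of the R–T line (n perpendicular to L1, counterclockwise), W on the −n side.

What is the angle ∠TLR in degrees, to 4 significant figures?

85.74°

R is at the origin and T lies 65.8 along u from R, so T = 65.8·u = (25.71, 60.57). Tangency of A1 to both parallel lines with radius 4.9 puts L and W at R ± 4.9·n: L = (-4.510, 1.915), W = (4.510, -1.915). Then cos ∠TLR = LT·LR / (|LT||LR|), giving 85.74°.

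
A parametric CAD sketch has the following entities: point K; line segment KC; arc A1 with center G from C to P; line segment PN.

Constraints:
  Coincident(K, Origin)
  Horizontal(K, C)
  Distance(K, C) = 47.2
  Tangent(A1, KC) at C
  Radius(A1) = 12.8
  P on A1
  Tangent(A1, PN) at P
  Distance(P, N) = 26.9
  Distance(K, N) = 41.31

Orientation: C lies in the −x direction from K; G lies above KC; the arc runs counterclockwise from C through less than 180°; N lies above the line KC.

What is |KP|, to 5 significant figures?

36.242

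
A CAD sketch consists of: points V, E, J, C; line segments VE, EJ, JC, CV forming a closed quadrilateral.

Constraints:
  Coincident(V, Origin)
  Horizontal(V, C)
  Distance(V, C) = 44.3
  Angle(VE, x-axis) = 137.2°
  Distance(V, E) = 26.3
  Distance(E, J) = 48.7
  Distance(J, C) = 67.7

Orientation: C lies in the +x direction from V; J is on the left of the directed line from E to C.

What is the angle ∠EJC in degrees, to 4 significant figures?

66.86°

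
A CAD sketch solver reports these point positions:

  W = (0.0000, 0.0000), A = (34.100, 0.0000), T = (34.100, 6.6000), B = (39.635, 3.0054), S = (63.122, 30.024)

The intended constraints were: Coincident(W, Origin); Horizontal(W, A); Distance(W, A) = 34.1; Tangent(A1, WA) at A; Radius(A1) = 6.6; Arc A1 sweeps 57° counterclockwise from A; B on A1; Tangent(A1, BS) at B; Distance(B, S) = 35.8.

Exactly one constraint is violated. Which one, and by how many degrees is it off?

Tangent(A1, BS) at B — off by 8.00°.

W = (0.00, 0.00) ✓; W.y = 0.00, A.y = 0.00 ✓; |WA| = 34.10 ✓; ∠(TA, AW) = 90.00° ✓; |TA| = 6.600 ✓; bearing(T→B) − bearing(T→A) = 57.00° ✓; |TB| = 6.600 ✓; ∠(TB, BS) = 98.00° ✗; |BS| = 35.80 ✓.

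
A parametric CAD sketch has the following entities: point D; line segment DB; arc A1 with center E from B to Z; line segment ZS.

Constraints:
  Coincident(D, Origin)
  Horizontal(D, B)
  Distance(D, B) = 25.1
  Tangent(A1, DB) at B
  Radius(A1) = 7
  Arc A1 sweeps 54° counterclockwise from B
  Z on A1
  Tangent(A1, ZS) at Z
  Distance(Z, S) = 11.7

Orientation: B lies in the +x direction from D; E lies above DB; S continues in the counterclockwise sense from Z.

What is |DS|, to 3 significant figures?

39.6

On A1, B sits at bearing -90° from E; a 54° counterclockwise sweep puts Z at bearing -36°, so Z = E + 7.0·(cos -36°, sin -36°) = (30.8, 2.89). A1 meets ZS tangentially, so EZ is at right angles to ZS, so ZS runs along (−sin -36°, cos -36°); with |ZS| = 11.7, S = (37.6, 12.4). Then |DS| = |S − D| = 39.6.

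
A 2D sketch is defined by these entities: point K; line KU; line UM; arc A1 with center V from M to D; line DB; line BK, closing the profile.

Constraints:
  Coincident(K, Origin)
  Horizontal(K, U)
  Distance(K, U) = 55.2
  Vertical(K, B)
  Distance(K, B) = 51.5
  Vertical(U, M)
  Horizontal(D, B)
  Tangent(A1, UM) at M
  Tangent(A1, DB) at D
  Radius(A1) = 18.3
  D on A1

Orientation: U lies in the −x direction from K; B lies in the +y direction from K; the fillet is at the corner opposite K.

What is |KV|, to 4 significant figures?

49.64

K is at the origin; KU is horizontal with |KU| = 55.2 and U on the −x side, so U = (-55.20, 0.000). KB is vertical with |KB| = 51.5 and B on the +y side, so B = (0.000, 51.50). The virtual corner opposite K is at (-55.20, 51.50). Since A1 is tangent to UM there, VM ⟂ UM and A1 meets DB tangentially, so VD is at right angles to DB, with radius 18.3, so the center V sits 18.3 in from both sides at V = (-36.90, 33.20). Then |KV| = |V − K| = 49.64.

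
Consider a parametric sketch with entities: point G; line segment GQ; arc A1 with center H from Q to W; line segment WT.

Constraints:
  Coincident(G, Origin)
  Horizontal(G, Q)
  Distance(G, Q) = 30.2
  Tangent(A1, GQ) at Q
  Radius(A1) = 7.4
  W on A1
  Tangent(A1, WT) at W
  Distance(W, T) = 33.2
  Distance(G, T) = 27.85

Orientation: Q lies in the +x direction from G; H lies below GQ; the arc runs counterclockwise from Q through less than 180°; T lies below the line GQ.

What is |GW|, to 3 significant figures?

24.7

Checks: ∠(HQ, QG) = 90.00° ✓; |HW| = 7.400 ✓; ∠(HW, WT) = 90.00° ✓; |WT| = 33.20 ✓; |GT| = 27.85 ✓.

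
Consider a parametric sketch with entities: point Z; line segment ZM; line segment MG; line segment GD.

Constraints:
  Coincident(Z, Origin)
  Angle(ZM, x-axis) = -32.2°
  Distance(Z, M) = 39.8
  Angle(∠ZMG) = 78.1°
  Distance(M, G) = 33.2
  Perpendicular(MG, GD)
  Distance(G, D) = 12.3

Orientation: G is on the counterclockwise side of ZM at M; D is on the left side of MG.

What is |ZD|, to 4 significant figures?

36.53

∠ZMG = 78.1°, so MG runs at -32.2° + (180° − 78.1°) = 69.70° from the x-axis; with |MG| = 33.2, G = M + 33.2·(cos 69.70°, sin 69.70°) = (45.20, 9.929). MG ⟂ GD; with |GD| = 12.3 on the left of MG, D = G + 12.3·(-0.9379, 0.3469) = (33.66, 14.20). Then |ZD| = |D − Z| = 36.53.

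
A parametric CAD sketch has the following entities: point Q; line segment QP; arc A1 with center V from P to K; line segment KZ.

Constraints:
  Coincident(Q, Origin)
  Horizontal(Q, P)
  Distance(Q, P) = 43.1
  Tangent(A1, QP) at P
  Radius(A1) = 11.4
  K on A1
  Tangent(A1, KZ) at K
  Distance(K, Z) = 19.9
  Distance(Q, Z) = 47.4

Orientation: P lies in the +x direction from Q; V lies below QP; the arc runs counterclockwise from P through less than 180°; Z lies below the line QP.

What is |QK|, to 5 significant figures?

34.310

Checks: |VK| = 11.40 ✓; ∠(VK, KZ) = 90.00° ✓; |KZ| = 19.90 ✓; |QZ| = 47.40 ✓.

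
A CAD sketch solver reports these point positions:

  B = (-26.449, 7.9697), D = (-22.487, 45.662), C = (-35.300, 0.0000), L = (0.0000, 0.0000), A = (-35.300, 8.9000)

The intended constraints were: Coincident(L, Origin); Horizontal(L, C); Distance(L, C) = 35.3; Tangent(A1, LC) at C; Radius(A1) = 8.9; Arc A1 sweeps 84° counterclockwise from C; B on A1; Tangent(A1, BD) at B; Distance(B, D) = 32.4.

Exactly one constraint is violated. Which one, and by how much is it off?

Distance(B, D) = 32.4 — off by 5.50.

L = (0.00, 0.00) ✓; L.y = 0.00, C.y = 0.00 ✓; |LC| = 35.30 ✓; ∠(AC, CL) = 90.00° ✓; |AC| = 8.900 ✓; bearing(A→B) − bearing(A→C) = 84.00° ✓; |AB| = 8.900 ✓; ∠(AB, BD) = 90.00° ✓; |BD| = 37.90 ✗.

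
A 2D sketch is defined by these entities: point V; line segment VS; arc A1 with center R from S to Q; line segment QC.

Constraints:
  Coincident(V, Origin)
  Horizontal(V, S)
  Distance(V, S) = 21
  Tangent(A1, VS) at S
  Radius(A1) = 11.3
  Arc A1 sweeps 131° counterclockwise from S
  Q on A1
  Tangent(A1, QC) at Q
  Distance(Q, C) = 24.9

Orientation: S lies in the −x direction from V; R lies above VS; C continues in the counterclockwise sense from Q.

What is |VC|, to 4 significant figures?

47.29

V is at the origin; VS is horizontal with |VS| = 21.0 and S on the −x side, so S = (-21.00, 0.000). A1 meets VS tangentially, so RS is at right angles to VS, so R = S + (0, 11.3) = (-21.00, 11.30). On A1, S sits at bearing -90° from R; a 131° counterclockwise sweep puts Q at bearing 41°, so Q = R + 11.3·(cos 41°, sin 41°) = (-12.47, 18.71). A1 meets QC tangentially, so RQ is at right angles to QC, so QC runs along (−sin 41°, cos 41°); with |QC| = 24.9, C = (-28.81, 37.51). Then |VC| = |C − V| = 47.29.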